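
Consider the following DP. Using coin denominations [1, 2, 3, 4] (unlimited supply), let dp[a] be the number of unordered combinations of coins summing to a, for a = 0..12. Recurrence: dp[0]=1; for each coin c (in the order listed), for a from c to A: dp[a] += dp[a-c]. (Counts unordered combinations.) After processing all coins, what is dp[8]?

15

after  coin     0     1     2     3     4     5     6     7     8     9    10    11    12
          1     1     1     1     1     1     1     1     1     1     1     1     1     1
          2     1     1     2     2     3     3     4     4     5     5     6     6     7
          3     1     1     2     3     4     5     7     8    10    12    14    16    19
          4     1     1     2     3     5     6     9    11    15    18    23    27    34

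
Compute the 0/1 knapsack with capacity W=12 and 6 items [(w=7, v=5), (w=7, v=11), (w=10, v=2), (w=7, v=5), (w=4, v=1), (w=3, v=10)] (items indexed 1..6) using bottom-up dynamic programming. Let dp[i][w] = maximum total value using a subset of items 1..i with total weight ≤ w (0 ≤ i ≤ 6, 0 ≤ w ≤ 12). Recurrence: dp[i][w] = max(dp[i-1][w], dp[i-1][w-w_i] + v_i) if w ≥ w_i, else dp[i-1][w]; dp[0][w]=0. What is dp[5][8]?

11

i\w   0   1   2   3   4   5   6   7   8   9  10  11  12
  0   0   0   0   0   0   0   0   0   0   0   0   0   0
  1   0   0   0   0   0   0   0   5   5   5   5   5   5
  2   0   0   0   0   0   0   0  11  11  11  11  11  11
  3   0   0   0   0   0   0   0  11  11  11  11  11  11
  4   0   0   0   0   0   0   0  11  11  11  11  11  11
  5   0   0   0   0   1   1   1  11  11  11  11  12  12
  6   0   0   0  10  10  10  10  11  11  11  21  21  21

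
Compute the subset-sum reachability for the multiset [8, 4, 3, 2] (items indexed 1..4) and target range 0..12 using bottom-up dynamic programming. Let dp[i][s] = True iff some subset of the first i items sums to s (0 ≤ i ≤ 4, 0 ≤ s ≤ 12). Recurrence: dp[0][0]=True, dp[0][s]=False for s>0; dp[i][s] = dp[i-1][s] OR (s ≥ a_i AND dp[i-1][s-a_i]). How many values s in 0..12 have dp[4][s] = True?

12

i\s   0   1   2   3   4   5   6   7   8   9  10  11  12
  0   T   F   F   F   F   F   F   F   F   F   F   F   F
  1   T   F   F   F   F   F   F   F   T   F   F   F   F
  2   T   F   F   F   T   F   F   F   T   F   F   F   T
  3   T   F   F   T   T   F   F   T   T   F   F   T   T
  4   T   F   T   T   T   T   T   T   T   T   T   T   T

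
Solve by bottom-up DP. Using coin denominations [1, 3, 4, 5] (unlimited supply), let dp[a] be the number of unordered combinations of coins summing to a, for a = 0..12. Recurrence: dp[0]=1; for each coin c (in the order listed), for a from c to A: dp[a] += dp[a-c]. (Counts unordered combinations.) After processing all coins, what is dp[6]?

5

after  coin     0     1     2     3     4     5     6     7     8     9    10    11    12
          1     1     1     1     1     1     1     1     1     1     1     1     1     1
          3     1     1     1     2     2     2     3     3     3     4     4     4     5
          4     1     1     1     2     3     3     4     5     6     7     8     9    11
          5     1     1     1     2     3     4     5     6     8    10    12    14    17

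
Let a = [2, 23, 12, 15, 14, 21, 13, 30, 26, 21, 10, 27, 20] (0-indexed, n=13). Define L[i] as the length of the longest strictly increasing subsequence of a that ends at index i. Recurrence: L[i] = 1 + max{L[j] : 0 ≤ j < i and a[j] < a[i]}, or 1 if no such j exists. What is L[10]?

2

   i    0    1    2    3    4    5    6    7    8    9   10   11   12
a[i]    2   23   12   15   14   21   13   30   26   21   10   27   20
L[i]    1    2    2    3    3    4    3    5    5    4    2    6    4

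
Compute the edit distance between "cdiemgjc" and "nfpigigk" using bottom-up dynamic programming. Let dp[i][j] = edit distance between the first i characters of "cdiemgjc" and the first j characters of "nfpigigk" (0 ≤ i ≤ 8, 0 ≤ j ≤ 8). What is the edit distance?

7

   ''  n  f  p  i  g  i  g  k
''  0  1  2  3  4  5  6  7  8
 c  1  1  2  3  4  5  6  7  8
 d  2  2  2  3  4  5  6  7  8
 i  3  3  3  3  3  4  5  6  7
 e  4  4  4  4  4  4  5  6  7
 m  5  5  5  5  5  5  5  6  7
 g  6  6  6  6  6  5  6  5  6
 j  7  7  7  7  7  6  6  6  6
 c  8  8  8  8  8  7  7  7  7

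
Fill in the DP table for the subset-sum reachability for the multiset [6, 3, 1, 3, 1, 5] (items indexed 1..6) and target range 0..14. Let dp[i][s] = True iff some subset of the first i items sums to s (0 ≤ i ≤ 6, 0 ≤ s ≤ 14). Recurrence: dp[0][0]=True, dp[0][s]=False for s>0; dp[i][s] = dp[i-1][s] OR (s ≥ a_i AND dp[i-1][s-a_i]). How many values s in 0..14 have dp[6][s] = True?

15

i\s   0   1   2   3   4   5   6   7   8   9  10  11  12  13  14
  0   T   F   F   F   F   F   F   F   F   F   F   F   F   F   F
  1   T   F   F   F   F   F   T   F   F   F   F   F   F   F   F
  2   T   F   F   T   F   F   T   F   F   T   F   F   F   F   F
  3   T   T   F   T   T   F   T   T   F   T   T   F   F   F   F
  4   T   T   F   T   T   F   T   T   F   T   T   F   T   T   F
  5   T   T   T   T   T   T   T   T   T   T   T   T   T   T   T
  6   T   T   T   T   T   T   T   T   T   T   T   T   T   T   T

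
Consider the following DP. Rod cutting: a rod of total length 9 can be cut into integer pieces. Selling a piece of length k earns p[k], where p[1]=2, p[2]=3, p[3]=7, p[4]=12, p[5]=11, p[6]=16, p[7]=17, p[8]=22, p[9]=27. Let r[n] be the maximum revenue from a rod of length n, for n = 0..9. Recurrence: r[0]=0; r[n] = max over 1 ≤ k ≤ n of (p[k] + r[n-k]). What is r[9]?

27

   n    0    1    2    3    4    5    6    7    8    9
r[n]    0    2    4    7   12   14   16   19   24   27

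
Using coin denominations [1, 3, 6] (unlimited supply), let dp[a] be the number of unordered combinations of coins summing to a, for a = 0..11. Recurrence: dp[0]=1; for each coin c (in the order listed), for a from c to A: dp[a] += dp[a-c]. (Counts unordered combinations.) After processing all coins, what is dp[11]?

6

after  coin     0     1     2     3     4     5     6     7     8     9    10    11
          1     1     1     1     1     1     1     1     1     1     1     1     1
          3     1     1     1     2     2     2     3     3     3     4     4     4
          6     1     1     1     2     2     2     4     4     4     6     6     6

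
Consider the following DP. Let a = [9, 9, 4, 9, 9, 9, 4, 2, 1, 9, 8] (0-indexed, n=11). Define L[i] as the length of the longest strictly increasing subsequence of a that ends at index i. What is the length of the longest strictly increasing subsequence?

   i    0    1    2    3    4    5    6    7    8    9   10
a[i]    9    9    4    9    9    9    4    2    1    9    8
L[i]    1    1    1    2    2    2    1    1    1    2    2

2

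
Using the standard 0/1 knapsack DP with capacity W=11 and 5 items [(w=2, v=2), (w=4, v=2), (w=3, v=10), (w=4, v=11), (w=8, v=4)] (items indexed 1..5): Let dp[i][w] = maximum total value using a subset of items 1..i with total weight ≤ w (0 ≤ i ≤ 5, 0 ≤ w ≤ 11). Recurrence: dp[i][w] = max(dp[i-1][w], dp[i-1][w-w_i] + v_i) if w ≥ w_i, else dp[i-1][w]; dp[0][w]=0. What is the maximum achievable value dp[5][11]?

i\w   0   1   2   3   4   5   6   7   8   9  10  11
  0   0   0   0   0   0   0   0   0   0   0   0   0
  1   0   0   2   2   2   2   2   2   2   2   2   2
  2   0   0   2   2   2   2   4   4   4   4   4   4
  3   0   0   2  10  10  12  12  12  12  14  14  14
  4   0   0   2  10  11  12  13  21  21  23  23  23
  5   0   0   2  10  11  12  13  21  21  23  23  23

23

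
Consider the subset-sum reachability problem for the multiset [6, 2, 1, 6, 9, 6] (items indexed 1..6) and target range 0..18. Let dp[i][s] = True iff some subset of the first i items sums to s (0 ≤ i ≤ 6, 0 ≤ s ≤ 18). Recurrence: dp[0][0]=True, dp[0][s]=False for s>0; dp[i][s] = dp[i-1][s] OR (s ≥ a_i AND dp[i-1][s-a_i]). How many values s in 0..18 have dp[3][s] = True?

i\s   0   1   2   3   4   5   6   7   8   9  10  11  12  13  14  15  16  17  18
  0   T   F   F   F   F   F   F   F   F   F   F   F   F   F   F   F   F   F   F
  1   T   F   F   F   F   F   T   F   F   F   F   F   F   F   F   F   F   F   F
  2   T   F   T   F   F   F   T   F   T   F   F   F   F   F   F   F   F   F   F
  3   T   T   T   T   F   F   T   T   T   T   F   F   F   F   F   F   F   F   F
  4   T   T   T   T   F   F   T   T   T   T   F   F   T   T   T   T   F   F   F
  5   T   T   T   T   F   F   T   T   T   T   T   T   T   T   T   T   T   T   T
  6   T   T   T   T   F   F   T   T   T   T   T   T   T   T   T   T   T   T   T

8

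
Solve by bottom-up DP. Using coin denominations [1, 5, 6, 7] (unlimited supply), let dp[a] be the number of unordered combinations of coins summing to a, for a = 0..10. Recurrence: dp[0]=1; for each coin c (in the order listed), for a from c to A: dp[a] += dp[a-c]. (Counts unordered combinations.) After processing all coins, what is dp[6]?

3

after  coin     0     1     2     3     4     5     6     7     8     9    10
          1     1     1     1     1     1     1     1     1     1     1     1
          5     1     1     1     1     1     2     2     2     2     2     3
          6     1     1     1     1     1     2     3     3     3     3     4
          7     1     1     1     1     1     2     3     4     4     4     5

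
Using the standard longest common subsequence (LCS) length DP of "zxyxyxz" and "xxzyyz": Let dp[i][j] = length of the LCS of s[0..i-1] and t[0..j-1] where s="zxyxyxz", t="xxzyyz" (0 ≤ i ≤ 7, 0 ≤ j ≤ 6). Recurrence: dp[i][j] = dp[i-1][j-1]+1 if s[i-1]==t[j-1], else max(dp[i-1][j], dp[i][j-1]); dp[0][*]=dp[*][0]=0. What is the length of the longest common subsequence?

4

   ''  x  x  z  y  y  z
''  0  0  0  0  0  0  0
 z  0  0  0  1  1  1  1
 x  0  1  1  1  1  1  1
 y  0  1  1  1  2  2  2
 x  0  1  2  2  2  2  2
 y  0  1  2  2  3  3  3
 x  0  1  2  2  3  3  3
 z  0  1  2  3  3  3  4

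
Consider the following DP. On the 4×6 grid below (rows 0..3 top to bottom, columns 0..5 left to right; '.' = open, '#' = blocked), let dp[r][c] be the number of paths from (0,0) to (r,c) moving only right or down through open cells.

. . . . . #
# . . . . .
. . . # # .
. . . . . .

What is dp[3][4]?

4

r\c   0   1   2   3   4   5
  0   1   1   1   1   1   0
  1   0   1   2   3   4   4
  2   0   1   3   0   0   4
  3   0   1   4   4   4   8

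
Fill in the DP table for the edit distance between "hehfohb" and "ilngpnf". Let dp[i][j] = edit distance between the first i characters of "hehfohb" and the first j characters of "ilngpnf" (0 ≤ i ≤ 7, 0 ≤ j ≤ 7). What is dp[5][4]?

5

   ''  i  l  n  g  p  n  f
''  0  1  2  3  4  5  6  7
 h  1  1  2  3  4  5  6  7
 e  2  2  2  3  4  5  6  7
 h  3  3  3  3  4  5  6  7
 f  4  4  4  4  4  5  6  6
 o  5  5  5  5  5  5  6  7
 h  6  6  6  6  6  6  6  7
 b  7  7  7  7  7  7  7  7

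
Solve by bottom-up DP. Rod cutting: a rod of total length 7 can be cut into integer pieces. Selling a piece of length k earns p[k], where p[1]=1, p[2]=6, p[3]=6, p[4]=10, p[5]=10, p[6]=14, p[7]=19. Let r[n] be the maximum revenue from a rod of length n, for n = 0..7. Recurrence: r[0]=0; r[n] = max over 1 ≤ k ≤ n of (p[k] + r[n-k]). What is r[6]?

18

   n    0    1    2    3    4    5    6    7
r[n]    0    1    6    7   12   13   18   19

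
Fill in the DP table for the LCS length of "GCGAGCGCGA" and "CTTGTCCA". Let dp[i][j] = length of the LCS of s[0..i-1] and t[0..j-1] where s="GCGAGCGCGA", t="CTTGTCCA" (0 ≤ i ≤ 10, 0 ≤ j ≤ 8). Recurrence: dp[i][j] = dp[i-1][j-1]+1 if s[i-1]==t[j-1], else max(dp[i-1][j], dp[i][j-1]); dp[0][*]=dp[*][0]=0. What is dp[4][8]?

   ''  C  T  T  G  T  C  C  A
''  0  0  0  0  0  0  0  0  0
 G  0  0  0  0  1  1  1  1  1
 C  0  1  1  1  1  1  2  2  2
 G  0  1  1  1  2  2  2  2  2
 A  0  1  1  1  2  2  2  2  3
 G  0  1  1  1  2  2  2  2  3
 C  0  1  1  1  2  2  3  3  3
 G  0  1  1  1  2  2  3  3  3
 C  0  1  1  1  2  2  3  4  4
 G  0  1  1  1  2  2  3  4  4
 A  0  1  1  1  2  2  3  4  5

3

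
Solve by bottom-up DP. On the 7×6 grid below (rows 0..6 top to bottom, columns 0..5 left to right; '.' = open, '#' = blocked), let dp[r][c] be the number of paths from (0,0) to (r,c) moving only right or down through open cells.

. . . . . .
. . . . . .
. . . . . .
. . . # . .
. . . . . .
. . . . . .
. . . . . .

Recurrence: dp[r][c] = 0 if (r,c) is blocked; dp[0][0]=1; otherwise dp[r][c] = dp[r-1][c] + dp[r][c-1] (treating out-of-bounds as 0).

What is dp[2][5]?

21

r\c   0   1   2   3   4   5
  0   1   1   1   1   1   1
  1   1   2   3   4   5   6
  2   1   3   6  10  15  21
  3   1   4  10   0  15  36
  4   1   5  15  15  30  66
  5   1   6  21  36  66 132
  6   1   7  28  64 130 262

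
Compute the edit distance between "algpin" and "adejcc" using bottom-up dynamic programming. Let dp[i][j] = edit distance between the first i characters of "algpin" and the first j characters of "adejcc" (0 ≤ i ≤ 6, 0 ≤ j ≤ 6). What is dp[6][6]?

5

   ''  a  d  e  j  c  c
''  0  1  2  3  4  5  6
 a  1  0  1  2  3  4  5
 l  2  1  1  2  3  4  5
 g  3  2  2  2  3  4  5
 p  4  3  3  3  3  4  5
 i  5  4  4  4  4  4  5
 n  6  5  5  5  5  5  5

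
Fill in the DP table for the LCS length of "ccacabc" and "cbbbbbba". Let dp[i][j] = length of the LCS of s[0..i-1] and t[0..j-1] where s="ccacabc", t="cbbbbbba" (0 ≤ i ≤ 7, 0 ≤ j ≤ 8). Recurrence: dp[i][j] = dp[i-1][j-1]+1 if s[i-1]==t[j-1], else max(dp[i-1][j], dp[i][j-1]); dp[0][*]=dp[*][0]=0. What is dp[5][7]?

   ''  c  b  b  b  b  b  b  a
''  0  0  0  0  0  0  0  0  0
 c  0  1  1  1  1  1  1  1  1
 c  0  1  1  1  1  1  1  1  1
 a  0  1  1  1  1  1  1  1  2
 c  0  1  1  1  1  1  1  1  2
 a  0  1  1  1  1  1  1  1  2
 b  0  1  2  2  2  2  2  2  2
 c  0  1  2  2  2  2  2  2  2

1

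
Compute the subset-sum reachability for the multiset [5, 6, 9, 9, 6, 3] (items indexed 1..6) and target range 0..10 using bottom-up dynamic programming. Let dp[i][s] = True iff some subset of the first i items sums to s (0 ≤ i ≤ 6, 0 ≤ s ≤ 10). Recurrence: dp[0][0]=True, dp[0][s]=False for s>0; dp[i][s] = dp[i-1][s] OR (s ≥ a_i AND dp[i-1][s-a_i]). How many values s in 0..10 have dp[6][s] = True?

i\s   0   1   2   3   4   5   6   7   8   9  10
  0   T   F   F   F   F   F   F   F   F   F   F
  1   T   F   F   F   F   T   F   F   F   F   F
  2   T   F   F   F   F   T   T   F   F   F   F
  3   T   F   F   F   F   T   T   F   F   T   F
  4   T   F   F   F   F   T   T   F   F   T   F
  5   T   F   F   F   F   T   T   F   F   T   F
  6   T   F   F   T   F   T   T   F   T   T   F

6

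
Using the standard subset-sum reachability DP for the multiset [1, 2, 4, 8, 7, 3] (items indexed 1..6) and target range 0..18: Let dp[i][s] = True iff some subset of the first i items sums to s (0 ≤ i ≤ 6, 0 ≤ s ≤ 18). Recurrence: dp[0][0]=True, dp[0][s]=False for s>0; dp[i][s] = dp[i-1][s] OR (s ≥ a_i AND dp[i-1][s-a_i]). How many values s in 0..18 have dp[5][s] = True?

i\s   0   1   2   3   4   5   6   7   8   9  10  11  12  13  14  15  16  17  18
  0   T   F   F   F   F   F   F   F   F   F   F   F   F   F   F   F   F   F   F
  1   T   T   F   F   F   F   F   F   F   F   F   F   F   F   F   F   F   F   F
  2   T   T   T   T   F   F   F   F   F   F   F   F   F   F   F   F   F   F   F
  3   T   T   T   T   T   T   T   T   F   F   F   F   F   F   F   F   F   F   F
  4   T   T   T   T   T   T   T   T   T   T   T   T   T   T   T   T   F   F   F
  5   T   T   T   T   T   T   T   T   T   T   T   T   T   T   T   T   T   T   T
  6   T   T   T   T   T   T   T   T   T   T   T   T   T   T   T   T   T   T   T

19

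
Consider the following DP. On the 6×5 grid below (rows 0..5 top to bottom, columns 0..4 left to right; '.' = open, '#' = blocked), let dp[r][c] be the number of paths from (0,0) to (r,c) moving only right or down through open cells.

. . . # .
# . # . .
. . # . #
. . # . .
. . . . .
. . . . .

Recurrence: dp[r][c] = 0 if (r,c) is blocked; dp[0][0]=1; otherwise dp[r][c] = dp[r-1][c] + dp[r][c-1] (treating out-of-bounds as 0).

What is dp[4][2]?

r\c   0   1   2   3   4
  0   1   1   1   0   0
  1   0   1   0   0   0
  2   0   1   0   0   0
  3   0   1   0   0   0
  4   0   1   1   1   1
  5   0   1   2   3   4

1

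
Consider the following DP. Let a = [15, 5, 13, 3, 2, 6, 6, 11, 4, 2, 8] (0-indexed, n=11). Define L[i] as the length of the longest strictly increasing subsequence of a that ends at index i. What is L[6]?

   i    0    1    2    3    4    5    6    7    8    9   10
a[i]   15    5   13    3    2    6    6   11    4    2    8
L[i]    1    1    2    1    1    2    2    3    2    1    3

2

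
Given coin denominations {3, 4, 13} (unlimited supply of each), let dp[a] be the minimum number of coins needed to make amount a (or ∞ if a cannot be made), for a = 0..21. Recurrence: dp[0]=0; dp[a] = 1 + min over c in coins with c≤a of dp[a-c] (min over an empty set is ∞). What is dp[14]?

 a  0  1  2  3  4  5  6  7  8  9 10 11 12 13 14 15 16 17 18 19 20 21
dp  0  -  -  1  1  -  2  2  2  3  3  3  3  1  4  4  2  2  5  3  3  3
(- denotes ∞ / unreachable)

4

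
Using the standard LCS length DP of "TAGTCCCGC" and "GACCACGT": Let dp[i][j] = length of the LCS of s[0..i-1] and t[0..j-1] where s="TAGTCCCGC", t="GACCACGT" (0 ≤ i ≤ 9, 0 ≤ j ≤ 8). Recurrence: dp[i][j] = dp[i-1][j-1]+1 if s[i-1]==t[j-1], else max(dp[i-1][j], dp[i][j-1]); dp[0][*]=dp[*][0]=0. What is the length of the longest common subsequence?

   ''  G  A  C  C  A  C  G  T
''  0  0  0  0  0  0  0  0  0
 T  0  0  0  0  0  0  0  0  1
 A  0  0  1  1  1  1  1  1  1
 G  0  1  1  1  1  1  1  2  2
 T  0  1  1  1  1  1  1  2  3
 C  0  1  1  2  2  2  2  2  3
 C  0  1  1  2  3  3  3  3  3
 C  0  1  1  2  3  3  4  4  4
 G  0  1  1  2  3  3  4  5  5
 C  0  1  1  2  3  3  4  5  5

5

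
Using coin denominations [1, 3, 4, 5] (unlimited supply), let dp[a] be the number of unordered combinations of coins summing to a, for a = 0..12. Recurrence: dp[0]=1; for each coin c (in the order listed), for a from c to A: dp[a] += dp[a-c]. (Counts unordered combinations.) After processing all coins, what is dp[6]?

after  coin     0     1     2     3     4     5     6     7     8     9    10    11    12
          1     1     1     1     1     1     1     1     1     1     1     1     1     1
          3     1     1     1     2     2     2     3     3     3     4     4     4     5
          4     1     1     1     2     3     3     4     5     6     7     8     9    11
          5     1     1     1     2     3     4     5     6     8    10    12    14    17

5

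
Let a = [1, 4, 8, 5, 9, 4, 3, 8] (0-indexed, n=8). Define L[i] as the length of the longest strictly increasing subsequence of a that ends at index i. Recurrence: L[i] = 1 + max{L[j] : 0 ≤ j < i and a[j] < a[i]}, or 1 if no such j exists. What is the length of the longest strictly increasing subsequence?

   i    0    1    2    3    4    5    6    7
a[i]    1    4    8    5    9    4    3    8
L[i]    1    2    3    3    4    2    2    4

4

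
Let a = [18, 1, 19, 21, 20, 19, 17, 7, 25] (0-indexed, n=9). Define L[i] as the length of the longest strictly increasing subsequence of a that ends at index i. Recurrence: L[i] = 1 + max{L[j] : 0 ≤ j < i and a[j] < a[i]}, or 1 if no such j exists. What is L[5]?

2

   i    0    1    2    3    4    5    6    7    8
a[i]   18    1   19   21   20   19   17    7   25
L[i]    1    1    2    3    3    2    2    2    4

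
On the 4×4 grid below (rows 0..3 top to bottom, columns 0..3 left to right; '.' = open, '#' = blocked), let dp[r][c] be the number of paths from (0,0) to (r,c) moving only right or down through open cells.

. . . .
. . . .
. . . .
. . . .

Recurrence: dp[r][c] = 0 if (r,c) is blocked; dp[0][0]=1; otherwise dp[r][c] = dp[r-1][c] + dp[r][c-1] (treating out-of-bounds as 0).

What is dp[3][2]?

10

r\c   0   1   2   3
  0   1   1   1   1
  1   1   2   3   4
  2   1   3   6  10
  3   1   4  10  20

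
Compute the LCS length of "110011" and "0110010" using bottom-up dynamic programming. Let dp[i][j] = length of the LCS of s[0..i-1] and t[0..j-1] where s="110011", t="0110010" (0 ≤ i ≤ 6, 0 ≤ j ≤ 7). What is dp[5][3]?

   ''  0  1  1  0  0  1  0
''  0  0  0  0  0  0  0  0
 1  0  0  1  1  1  1  1  1
 1  0  0  1  2  2  2  2  2
 0  0  1  1  2  3  3  3  3
 0  0  1  1  2  3  4  4  4
 1  0  1  2  2  3  4  5  5
 1  0  1  2  3  3  4  5  5

2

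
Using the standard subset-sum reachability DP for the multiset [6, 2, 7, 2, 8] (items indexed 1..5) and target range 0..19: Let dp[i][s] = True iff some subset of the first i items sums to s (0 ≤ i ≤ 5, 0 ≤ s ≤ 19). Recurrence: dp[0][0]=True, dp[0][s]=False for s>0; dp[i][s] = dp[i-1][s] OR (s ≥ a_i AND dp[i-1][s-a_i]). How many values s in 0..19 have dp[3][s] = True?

8

i\s   0   1   2   3   4   5   6   7   8   9  10  11  12  13  14  15  16  17  18  19
  0   T   F   F   F   F   F   F   F   F   F   F   F   F   F   F   F   F   F   F   F
  1   T   F   F   F   F   F   T   F   F   F   F   F   F   F   F   F   F   F   F   F
  2   T   F   T   F   F   F   T   F   T   F   F   F   F   F   F   F   F   F   F   F
  3   T   F   T   F   F   F   T   T   T   T   F   F   F   T   F   T   F   F   F   F
  4   T   F   T   F   T   F   T   T   T   T   T   T   F   T   F   T   F   T   F   F
  5   T   F   T   F   T   F   T   T   T   T   T   T   T   T   T   T   T   T   T   T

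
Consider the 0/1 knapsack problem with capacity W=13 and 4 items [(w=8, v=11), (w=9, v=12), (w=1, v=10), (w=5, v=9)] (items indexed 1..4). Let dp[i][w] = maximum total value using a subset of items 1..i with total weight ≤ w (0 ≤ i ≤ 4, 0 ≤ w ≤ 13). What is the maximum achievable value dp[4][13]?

i\w   0   1   2   3   4   5   6   7   8   9  10  11  12  13
  0   0   0   0   0   0   0   0   0   0   0   0   0   0   0
  1   0   0   0   0   0   0   0   0  11  11  11  11  11  11
  2   0   0   0   0   0   0   0   0  11  12  12  12  12  12
  3   0  10  10  10  10  10  10  10  11  21  22  22  22  22
  4   0  10  10  10  10  10  19  19  19  21  22  22  22  22

22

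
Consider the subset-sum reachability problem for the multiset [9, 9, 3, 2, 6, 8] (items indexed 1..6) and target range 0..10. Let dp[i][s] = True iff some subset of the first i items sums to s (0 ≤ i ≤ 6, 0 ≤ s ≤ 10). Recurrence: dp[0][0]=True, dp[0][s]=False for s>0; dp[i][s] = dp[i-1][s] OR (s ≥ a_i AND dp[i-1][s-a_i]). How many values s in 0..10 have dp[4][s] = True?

i\s   0   1   2   3   4   5   6   7   8   9  10
  0   T   F   F   F   F   F   F   F   F   F   F
  1   T   F   F   F   F   F   F   F   F   T   F
  2   T   F   F   F   F   F   F   F   F   T   F
  3   T   F   F   T   F   F   F   F   F   T   F
  4   T   F   T   T   F   T   F   F   F   T   F
  5   T   F   T   T   F   T   T   F   T   T   F
  6   T   F   T   T   F   T   T   F   T   T   T

5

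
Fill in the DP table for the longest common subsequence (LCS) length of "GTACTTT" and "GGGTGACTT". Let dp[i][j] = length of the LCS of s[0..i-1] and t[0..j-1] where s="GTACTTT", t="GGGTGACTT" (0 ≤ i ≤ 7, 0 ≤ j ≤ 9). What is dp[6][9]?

6

   ''  G  G  G  T  G  A  C  T  T
''  0  0  0  0  0  0  0  0  0  0
 G  0  1  1  1  1  1  1  1  1  1
 T  0  1  1  1  2  2  2  2  2  2
 A  0  1  1  1  2  2  3  3  3  3
 C  0  1  1  1  2  2  3  4  4  4
 T  0  1  1  1  2  2  3  4  5  5
 T  0  1  1  1  2  2  3  4  5  6
 T  0  1  1  1  2  2  3  4  5  6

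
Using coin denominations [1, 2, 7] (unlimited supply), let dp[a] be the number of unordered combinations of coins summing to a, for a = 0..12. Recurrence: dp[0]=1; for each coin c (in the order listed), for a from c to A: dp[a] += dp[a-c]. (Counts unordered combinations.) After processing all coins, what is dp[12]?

after  coin     0     1     2     3     4     5     6     7     8     9    10    11    12
          1     1     1     1     1     1     1     1     1     1     1     1     1     1
          2     1     1     2     2     3     3     4     4     5     5     6     6     7
          7     1     1     2     2     3     3     4     5     6     7     8     9    10

10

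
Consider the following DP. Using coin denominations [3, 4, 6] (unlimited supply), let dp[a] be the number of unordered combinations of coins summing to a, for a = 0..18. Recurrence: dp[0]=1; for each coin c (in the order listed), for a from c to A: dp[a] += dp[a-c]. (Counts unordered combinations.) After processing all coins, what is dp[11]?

1

after  coin     0     1     2     3     4     5     6     7     8     9    10    11    12    13    14    15    16    17    18
          3     1     0     0     1     0     0     1     0     0     1     0     0     1     0     0     1     0     0     1
          4     1     0     0     1     1     0     1     1     1     1     1     1     2     1     1     2     2     1     2
          6     1     0     0     1     1     0     2     1     1     2     2     1     4     2     2     4     4     2     6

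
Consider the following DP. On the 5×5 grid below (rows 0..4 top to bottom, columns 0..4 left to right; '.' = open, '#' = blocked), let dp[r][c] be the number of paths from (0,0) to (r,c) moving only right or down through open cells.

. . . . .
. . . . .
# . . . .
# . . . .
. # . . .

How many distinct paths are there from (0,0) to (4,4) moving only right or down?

r\c   0   1   2   3   4
  0   1   1   1   1   1
  1   1   2   3   4   5
  2   0   2   5   9  14
  3   0   2   7  16  30
  4   0   0   7  23  53

53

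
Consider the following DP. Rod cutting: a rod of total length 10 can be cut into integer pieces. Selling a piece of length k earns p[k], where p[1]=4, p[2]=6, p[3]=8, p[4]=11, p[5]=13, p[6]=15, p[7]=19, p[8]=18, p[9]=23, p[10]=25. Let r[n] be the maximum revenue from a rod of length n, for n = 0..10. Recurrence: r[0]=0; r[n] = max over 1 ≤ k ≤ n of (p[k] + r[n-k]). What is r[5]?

   n    0    1    2    3    4    5    6    7    8    9   10
r[n]    0    4    8   12   16   20   24   28   32   36   40

20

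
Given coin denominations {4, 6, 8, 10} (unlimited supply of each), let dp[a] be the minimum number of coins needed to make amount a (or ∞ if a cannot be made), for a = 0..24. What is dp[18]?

 a  0  1  2  3  4  5  6  7  8  9 10 11 12 13 14 15 16 17 18 19 20 21 22 23 24
dp  0  -  -  -  1  -  1  -  1  -  1  -  2  -  2  -  2  -  2  -  2  -  3  -  3
(- denotes ∞ / unreachable)

2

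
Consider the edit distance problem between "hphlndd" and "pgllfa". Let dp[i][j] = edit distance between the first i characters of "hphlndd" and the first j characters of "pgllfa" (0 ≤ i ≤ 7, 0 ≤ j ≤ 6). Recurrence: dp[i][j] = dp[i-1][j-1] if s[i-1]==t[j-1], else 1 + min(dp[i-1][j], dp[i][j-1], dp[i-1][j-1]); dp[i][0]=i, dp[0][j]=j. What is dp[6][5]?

4

   ''  p  g  l  l  f  a
''  0  1  2  3  4  5  6
 h  1  1  2  3  4  5  6
 p  2  1  2  3  4  5  6
 h  3  2  2  3  4  5  6
 l  4  3  3  2  3  4  5
 n  5  4  4  3  3  4  5
 d  6  5  5  4  4  4  5
 d  7  6  6  5  5  5  5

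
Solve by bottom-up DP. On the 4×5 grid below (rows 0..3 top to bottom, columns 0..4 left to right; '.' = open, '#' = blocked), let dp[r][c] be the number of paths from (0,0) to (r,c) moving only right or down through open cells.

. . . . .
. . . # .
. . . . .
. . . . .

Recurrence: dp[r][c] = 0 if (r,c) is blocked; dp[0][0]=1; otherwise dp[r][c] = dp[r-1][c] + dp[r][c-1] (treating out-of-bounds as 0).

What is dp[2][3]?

r\c   0   1   2   3   4
  0   1   1   1   1   1
  1   1   2   3   0   1
  2   1   3   6   6   7
  3   1   4  10  16  23

6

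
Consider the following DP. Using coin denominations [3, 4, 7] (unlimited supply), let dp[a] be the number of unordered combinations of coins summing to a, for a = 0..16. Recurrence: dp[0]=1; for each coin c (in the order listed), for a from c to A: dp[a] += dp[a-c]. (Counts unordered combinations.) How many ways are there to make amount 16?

3

after  coin     0     1     2     3     4     5     6     7     8     9    10    11    12    13    14    15    16
          3     1     0     0     1     0     0     1     0     0     1     0     0     1     0     0     1     0
          4     1     0     0     1     1     0     1     1     1     1     1     1     2     1     1     2     2
          7     1     0     0     1     1     0     1     2     1     1     2     2     2     2     3     3     3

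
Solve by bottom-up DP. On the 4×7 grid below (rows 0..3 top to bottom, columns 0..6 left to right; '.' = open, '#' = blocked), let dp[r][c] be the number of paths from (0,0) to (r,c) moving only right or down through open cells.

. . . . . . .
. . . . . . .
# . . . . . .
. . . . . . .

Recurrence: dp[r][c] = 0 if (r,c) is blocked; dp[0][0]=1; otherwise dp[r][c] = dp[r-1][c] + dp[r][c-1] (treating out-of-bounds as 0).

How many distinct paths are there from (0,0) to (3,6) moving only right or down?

r\c   0   1   2   3   4   5   6
  0   1   1   1   1   1   1   1
  1   1   2   3   4   5   6   7
  2   0   2   5   9  14  20  27
  3   0   2   7  16  30  50  77

77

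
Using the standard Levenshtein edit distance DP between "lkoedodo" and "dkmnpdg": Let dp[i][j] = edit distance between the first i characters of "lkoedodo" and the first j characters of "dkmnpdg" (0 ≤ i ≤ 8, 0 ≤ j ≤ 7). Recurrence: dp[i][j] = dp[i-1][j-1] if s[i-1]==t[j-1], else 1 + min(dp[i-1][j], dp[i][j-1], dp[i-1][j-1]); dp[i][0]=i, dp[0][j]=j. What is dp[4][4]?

3

   ''  d  k  m  n  p  d  g
''  0  1  2  3  4  5  6  7
 l  1  1  2  3  4  5  6  7
 k  2  2  1  2  3  4  5  6
 o  3  3  2  2  3  4  5  6
 e  4  4  3  3  3  4  5  6
 d  5  4  4  4  4  4  4  5
 o  6  5  5  5  5  5  5  5
 d  7  6  6  6  6  6  5  6
 o  8  7  7  7  7  7  6  6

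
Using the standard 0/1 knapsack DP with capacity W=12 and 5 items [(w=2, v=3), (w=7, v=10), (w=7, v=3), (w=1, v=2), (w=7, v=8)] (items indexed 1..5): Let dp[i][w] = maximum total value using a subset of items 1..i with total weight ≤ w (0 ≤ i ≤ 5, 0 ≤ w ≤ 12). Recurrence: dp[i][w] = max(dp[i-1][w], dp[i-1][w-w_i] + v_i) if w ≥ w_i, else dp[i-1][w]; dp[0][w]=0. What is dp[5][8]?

i\w   0   1   2   3   4   5   6   7   8   9  10  11  12
  0   0   0   0   0   0   0   0   0   0   0   0   0   0
  1   0   0   3   3   3   3   3   3   3   3   3   3   3
  2   0   0   3   3   3   3   3  10  10  13  13  13  13
  3   0   0   3   3   3   3   3  10  10  13  13  13  13
  4   0   2   3   5   5   5   5  10  12  13  15  15  15
  5   0   2   3   5   5   5   5  10  12  13  15  15  15

12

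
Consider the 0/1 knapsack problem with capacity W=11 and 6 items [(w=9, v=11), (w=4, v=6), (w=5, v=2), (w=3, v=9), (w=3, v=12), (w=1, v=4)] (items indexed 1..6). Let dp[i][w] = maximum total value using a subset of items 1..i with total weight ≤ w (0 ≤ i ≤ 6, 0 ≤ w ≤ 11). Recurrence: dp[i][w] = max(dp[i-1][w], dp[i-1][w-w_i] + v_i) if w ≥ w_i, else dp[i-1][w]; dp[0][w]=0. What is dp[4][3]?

i\w   0   1   2   3   4   5   6   7   8   9  10  11
  0   0   0   0   0   0   0   0   0   0   0   0   0
  1   0   0   0   0   0   0   0   0   0  11  11  11
  2   0   0   0   0   6   6   6   6   6  11  11  11
  3   0   0   0   0   6   6   6   6   6  11  11  11
  4   0   0   0   9   9   9   9  15  15  15  15  15
  5   0   0   0  12  12  12  21  21  21  21  27  27
  6   0   4   4  12  16  16  21  25  25  25  27  31

9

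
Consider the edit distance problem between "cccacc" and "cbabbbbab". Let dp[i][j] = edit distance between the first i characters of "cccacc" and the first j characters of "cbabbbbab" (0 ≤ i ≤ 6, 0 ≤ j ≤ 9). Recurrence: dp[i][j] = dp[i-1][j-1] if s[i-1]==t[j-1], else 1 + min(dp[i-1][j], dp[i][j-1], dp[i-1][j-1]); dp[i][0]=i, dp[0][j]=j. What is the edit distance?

   ''  c  b  a  b  b  b  b  a  b
''  0  1  2  3  4  5  6  7  8  9
 c  1  0  1  2  3  4  5  6  7  8
 c  2  1  1  2  3  4  5  6  7  8
 c  3  2  2  2  3  4  5  6  7  8
 a  4  3  3  2  3  4  5  6  6  7
 c  5  4  4  3  3  4  5  6  7  7
 c  6  5  5  4  4  4  5  6  7  8

8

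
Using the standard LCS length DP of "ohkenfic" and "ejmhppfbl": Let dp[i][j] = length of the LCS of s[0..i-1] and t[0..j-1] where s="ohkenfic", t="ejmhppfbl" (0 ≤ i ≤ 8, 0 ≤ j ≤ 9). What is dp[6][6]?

1

   ''  e  j  m  h  p  p  f  b  l
''  0  0  0  0  0  0  0  0  0  0
 o  0  0  0  0  0  0  0  0  0  0
 h  0  0  0  0  1  1  1  1  1  1
 k  0  0  0  0  1  1  1  1  1  1
 e  0  1  1  1  1  1  1  1  1  1
 n  0  1  1  1  1  1  1  1  1  1
 f  0  1  1  1  1  1  1  2  2  2
 i  0  1  1  1  1  1  1  2  2  2
 c  0  1  1  1  1  1  1  2  2  2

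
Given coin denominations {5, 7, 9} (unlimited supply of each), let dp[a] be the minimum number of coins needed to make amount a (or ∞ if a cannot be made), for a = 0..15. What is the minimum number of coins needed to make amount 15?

 a  0  1  2  3  4  5  6  7  8  9 10 11 12 13 14 15
dp  0  -  -  -  -  1  -  1  -  1  2  -  2  -  2  3
(- denotes ∞ / unreachable)

3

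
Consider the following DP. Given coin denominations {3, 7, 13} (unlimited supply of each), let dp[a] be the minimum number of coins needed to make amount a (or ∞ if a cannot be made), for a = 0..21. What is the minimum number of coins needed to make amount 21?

 a  0  1  2  3  4  5  6  7  8  9 10 11 12 13 14 15 16 17 18 19 20 21
dp  0  -  -  1  -  -  2  1  -  3  2  -  4  1  2  5  2  3  6  3  2  3
(- denotes ∞ / unreachable)

3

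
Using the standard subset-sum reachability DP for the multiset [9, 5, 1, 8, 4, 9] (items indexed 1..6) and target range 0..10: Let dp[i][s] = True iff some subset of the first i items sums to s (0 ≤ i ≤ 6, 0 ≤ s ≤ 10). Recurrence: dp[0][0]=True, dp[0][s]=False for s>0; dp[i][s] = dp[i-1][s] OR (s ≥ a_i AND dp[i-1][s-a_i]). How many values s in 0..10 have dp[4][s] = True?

7

i\s   0   1   2   3   4   5   6   7   8   9  10
  0   T   F   F   F   F   F   F   F   F   F   F
  1   T   F   F   F   F   F   F   F   F   T   F
  2   T   F   F   F   F   T   F   F   F   T   F
  3   T   T   F   F   F   T   T   F   F   T   T
  4   T   T   F   F   F   T   T   F   T   T   T
  5   T   T   F   F   T   T   T   F   T   T   T
  6   T   T   F   F   T   T   T   F   T   T   T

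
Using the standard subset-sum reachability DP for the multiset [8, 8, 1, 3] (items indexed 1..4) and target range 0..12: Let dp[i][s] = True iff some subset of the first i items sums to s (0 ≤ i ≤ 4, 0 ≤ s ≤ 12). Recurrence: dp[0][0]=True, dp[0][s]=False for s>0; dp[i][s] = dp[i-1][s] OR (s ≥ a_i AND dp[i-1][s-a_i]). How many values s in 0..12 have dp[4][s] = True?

i\s   0   1   2   3   4   5   6   7   8   9  10  11  12
  0   T   F   F   F   F   F   F   F   F   F   F   F   F
  1   T   F   F   F   F   F   F   F   T   F   F   F   F
  2   T   F   F   F   F   F   F   F   T   F   F   F   F
  3   T   T   F   F   F   F   F   F   T   T   F   F   F
  4   T   T   F   T   T   F   F   F   T   T   F   T   T

8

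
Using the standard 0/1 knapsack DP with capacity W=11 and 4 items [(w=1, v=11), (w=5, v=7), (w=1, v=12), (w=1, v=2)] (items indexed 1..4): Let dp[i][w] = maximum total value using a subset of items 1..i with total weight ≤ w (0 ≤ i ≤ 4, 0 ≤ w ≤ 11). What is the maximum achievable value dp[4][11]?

32

i\w   0   1   2   3   4   5   6   7   8   9  10  11
  0   0   0   0   0   0   0   0   0   0   0   0   0
  1   0  11  11  11  11  11  11  11  11  11  11  11
  2   0  11  11  11  11  11  18  18  18  18  18  18
  3   0  12  23  23  23  23  23  30  30  30  30  30
  4   0  12  23  25  25  25  25  30  32  32  32  32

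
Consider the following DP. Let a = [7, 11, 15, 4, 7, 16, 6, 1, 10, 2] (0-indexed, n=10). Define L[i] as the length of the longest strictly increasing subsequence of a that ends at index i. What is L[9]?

2

   i    0    1    2    3    4    5    6    7    8    9
a[i]    7   11   15    4    7   16    6    1   10    2
L[i]    1    2    3    1    2    4    2    1    3    2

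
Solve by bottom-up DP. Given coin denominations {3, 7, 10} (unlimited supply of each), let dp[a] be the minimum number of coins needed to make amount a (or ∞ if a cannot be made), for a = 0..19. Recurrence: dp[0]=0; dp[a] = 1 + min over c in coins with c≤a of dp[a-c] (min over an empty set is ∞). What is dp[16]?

 a  0  1  2  3  4  5  6  7  8  9 10 11 12 13 14 15 16 17 18 19
dp  0  -  -  1  -  -  2  1  -  3  1  -  4  2  2  5  3  2  6  4
(- denotes ∞ / unreachable)

3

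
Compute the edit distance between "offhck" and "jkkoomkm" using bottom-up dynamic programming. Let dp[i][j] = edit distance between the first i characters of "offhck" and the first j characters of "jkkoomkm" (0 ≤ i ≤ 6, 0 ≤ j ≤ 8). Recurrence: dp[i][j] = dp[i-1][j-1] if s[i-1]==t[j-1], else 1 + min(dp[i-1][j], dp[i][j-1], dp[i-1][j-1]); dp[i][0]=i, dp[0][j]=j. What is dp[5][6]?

6

   ''  j  k  k  o  o  m  k  m
''  0  1  2  3  4  5  6  7  8
 o  1  1  2  3  3  4  5  6  7
 f  2  2  2  3  4  4  5  6  7
 f  3  3  3  3  4  5  5  6  7
 h  4  4  4  4  4  5  6  6  7
 c  5  5  5  5  5  5  6  7  7
 k  6  6  5  5  6  6  6  6  7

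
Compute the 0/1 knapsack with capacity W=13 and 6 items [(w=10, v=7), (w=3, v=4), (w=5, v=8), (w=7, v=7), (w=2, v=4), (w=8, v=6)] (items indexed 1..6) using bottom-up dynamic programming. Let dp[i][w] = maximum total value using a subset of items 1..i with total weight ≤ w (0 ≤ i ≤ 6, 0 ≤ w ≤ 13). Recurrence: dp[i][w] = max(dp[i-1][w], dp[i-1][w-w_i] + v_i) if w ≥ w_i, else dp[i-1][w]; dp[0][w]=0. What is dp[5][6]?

i\w   0   1   2   3   4   5   6   7   8   9  10  11  12  13
  0   0   0   0   0   0   0   0   0   0   0   0   0   0   0
  1   0   0   0   0   0   0   0   0   0   0   7   7   7   7
  2   0   0   0   4   4   4   4   4   4   4   7   7   7  11
  3   0   0   0   4   4   8   8   8  12  12  12  12  12  12
  4   0   0   0   4   4   8   8   8  12  12  12  12  15  15
  5   0   0   4   4   4   8   8  12  12  12  16  16  16  16
  6   0   0   4   4   4   8   8  12  12  12  16  16  16  16

8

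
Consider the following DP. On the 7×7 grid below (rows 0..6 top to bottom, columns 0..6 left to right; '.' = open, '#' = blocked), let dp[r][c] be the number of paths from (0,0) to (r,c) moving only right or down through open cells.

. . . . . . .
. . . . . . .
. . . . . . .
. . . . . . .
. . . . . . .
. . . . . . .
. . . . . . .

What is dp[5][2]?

r\c   0   1   2   3   4   5   6
  0   1   1   1   1   1   1   1
  1   1   2   3   4   5   6   7
  2   1   3   6  10  15  21  28
  3   1   4  10  20  35  56  84
  4   1   5  15  35  70 126 210
  5   1   6  21  56 126 252 462
  6   1   7  28  84 210 462 924

21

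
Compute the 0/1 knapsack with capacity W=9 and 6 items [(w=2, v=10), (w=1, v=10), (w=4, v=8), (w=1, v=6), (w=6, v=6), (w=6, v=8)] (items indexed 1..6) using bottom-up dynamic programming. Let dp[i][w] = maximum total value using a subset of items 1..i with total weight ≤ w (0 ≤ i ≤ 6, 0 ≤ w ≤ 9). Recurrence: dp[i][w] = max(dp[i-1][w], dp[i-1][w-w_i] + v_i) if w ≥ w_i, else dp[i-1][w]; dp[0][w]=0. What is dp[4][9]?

34

i\w   0   1   2   3   4   5   6   7   8   9
  0   0   0   0   0   0   0   0   0   0   0
  1   0   0  10  10  10  10  10  10  10  10
  2   0  10  10  20  20  20  20  20  20  20
  3   0  10  10  20  20  20  20  28  28  28
  4   0  10  16  20  26  26  26  28  34  34
  5   0  10  16  20  26  26  26  28  34  34
  6   0  10  16  20  26  26  26  28  34  34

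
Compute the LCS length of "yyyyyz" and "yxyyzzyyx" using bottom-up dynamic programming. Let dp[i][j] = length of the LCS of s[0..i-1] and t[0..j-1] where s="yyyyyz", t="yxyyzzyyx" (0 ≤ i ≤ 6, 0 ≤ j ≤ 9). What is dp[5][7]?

   ''  y  x  y  y  z  z  y  y  x
''  0  0  0  0  0  0  0  0  0  0
 y  0  1  1  1  1  1  1  1  1  1
 y  0  1  1  2  2  2  2  2  2  2
 y  0  1  1  2  3  3  3  3  3  3
 y  0  1  1  2  3  3  3  4  4  4
 y  0  1  1  2  3  3  3  4  5  5
 z  0  1  1  2  3  4  4  4  5  5

4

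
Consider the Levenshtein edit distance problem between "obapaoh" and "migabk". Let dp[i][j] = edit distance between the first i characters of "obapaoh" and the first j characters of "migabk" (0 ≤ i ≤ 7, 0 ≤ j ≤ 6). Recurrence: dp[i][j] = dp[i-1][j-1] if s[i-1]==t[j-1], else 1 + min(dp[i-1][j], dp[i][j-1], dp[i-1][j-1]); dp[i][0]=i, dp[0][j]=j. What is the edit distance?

   ''  m  i  g  a  b  k
''  0  1  2  3  4  5  6
 o  1  1  2  3  4  5  6
 b  2  2  2  3  4  4  5
 a  3  3  3  3  3  4  5
 p  4  4  4  4  4  4  5
 a  5  5  5  5  4  5  5
 o  6  6  6  6  5  5  6
 h  7  7  7  7  6  6  6

6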